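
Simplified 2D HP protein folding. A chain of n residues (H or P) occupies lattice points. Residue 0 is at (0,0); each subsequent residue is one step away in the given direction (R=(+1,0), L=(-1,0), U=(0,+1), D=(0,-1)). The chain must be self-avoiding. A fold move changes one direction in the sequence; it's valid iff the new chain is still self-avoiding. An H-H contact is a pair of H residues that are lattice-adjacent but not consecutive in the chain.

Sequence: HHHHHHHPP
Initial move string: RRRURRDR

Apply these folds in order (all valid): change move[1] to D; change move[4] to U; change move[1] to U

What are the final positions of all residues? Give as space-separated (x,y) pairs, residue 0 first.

Answer: (0,0) (1,0) (1,1) (2,1) (2,2) (2,3) (3,3) (3,2) (4,2)

Derivation:
Initial moves: RRRURRDR
Fold: move[1]->D => RDRURRDR (positions: [(0, 0), (1, 0), (1, -1), (2, -1), (2, 0), (3, 0), (4, 0), (4, -1), (5, -1)])
Fold: move[4]->U => RDRUURDR (positions: [(0, 0), (1, 0), (1, -1), (2, -1), (2, 0), (2, 1), (3, 1), (3, 0), (4, 0)])
Fold: move[1]->U => RURUURDR (positions: [(0, 0), (1, 0), (1, 1), (2, 1), (2, 2), (2, 3), (3, 3), (3, 2), (4, 2)])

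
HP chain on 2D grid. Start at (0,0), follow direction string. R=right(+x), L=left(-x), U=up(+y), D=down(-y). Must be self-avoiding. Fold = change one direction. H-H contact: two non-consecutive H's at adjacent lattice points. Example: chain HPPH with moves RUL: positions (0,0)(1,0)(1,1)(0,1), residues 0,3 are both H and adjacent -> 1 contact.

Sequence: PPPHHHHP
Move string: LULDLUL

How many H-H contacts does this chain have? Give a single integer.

Positions: [(0, 0), (-1, 0), (-1, 1), (-2, 1), (-2, 0), (-3, 0), (-3, 1), (-4, 1)]
H-H contact: residue 3 @(-2,1) - residue 6 @(-3, 1)

Answer: 1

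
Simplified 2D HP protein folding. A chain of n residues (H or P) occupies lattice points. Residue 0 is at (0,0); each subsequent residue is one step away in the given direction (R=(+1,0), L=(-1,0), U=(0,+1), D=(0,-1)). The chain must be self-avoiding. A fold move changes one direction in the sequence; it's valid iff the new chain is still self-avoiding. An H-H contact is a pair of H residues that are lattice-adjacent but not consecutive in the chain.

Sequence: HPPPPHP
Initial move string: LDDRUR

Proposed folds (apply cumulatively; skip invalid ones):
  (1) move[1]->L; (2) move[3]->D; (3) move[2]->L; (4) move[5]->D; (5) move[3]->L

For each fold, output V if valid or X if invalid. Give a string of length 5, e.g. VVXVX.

Answer: XXXXX

Derivation:
Initial: LDDRUR -> [(0, 0), (-1, 0), (-1, -1), (-1, -2), (0, -2), (0, -1), (1, -1)]
Fold 1: move[1]->L => LLDRUR INVALID (collision), skipped
Fold 2: move[3]->D => LDDDUR INVALID (collision), skipped
Fold 3: move[2]->L => LDLRUR INVALID (collision), skipped
Fold 4: move[5]->D => LDDRUD INVALID (collision), skipped
Fold 5: move[3]->L => LDDLUR INVALID (collision), skipped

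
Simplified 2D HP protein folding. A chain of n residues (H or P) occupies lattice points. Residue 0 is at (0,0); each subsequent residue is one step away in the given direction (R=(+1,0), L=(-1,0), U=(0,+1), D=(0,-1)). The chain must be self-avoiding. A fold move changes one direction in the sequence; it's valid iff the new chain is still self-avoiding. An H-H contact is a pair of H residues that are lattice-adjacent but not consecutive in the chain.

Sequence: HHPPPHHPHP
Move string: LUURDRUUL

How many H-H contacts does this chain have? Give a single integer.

Positions: [(0, 0), (-1, 0), (-1, 1), (-1, 2), (0, 2), (0, 1), (1, 1), (1, 2), (1, 3), (0, 3)]
H-H contact: residue 0 @(0,0) - residue 5 @(0, 1)

Answer: 1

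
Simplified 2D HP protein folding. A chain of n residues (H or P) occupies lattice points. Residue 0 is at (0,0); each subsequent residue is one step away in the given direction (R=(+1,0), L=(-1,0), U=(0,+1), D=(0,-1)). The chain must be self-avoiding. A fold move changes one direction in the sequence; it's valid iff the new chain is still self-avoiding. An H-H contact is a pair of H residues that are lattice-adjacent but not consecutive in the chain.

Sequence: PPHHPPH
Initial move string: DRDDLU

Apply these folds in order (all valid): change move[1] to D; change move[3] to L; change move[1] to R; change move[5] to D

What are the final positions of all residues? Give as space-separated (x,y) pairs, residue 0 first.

Initial moves: DRDDLU
Fold: move[1]->D => DDDDLU (positions: [(0, 0), (0, -1), (0, -2), (0, -3), (0, -4), (-1, -4), (-1, -3)])
Fold: move[3]->L => DDDLLU (positions: [(0, 0), (0, -1), (0, -2), (0, -3), (-1, -3), (-2, -3), (-2, -2)])
Fold: move[1]->R => DRDLLU (positions: [(0, 0), (0, -1), (1, -1), (1, -2), (0, -2), (-1, -2), (-1, -1)])
Fold: move[5]->D => DRDLLD (positions: [(0, 0), (0, -1), (1, -1), (1, -2), (0, -2), (-1, -2), (-1, -3)])

Answer: (0,0) (0,-1) (1,-1) (1,-2) (0,-2) (-1,-2) (-1,-3)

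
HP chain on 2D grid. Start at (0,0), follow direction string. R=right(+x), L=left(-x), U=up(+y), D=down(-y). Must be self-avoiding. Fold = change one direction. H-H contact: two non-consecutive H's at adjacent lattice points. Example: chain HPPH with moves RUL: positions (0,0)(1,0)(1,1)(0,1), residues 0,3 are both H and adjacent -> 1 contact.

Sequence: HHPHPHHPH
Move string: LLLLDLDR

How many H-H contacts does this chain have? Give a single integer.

Answer: 1

Derivation:
Positions: [(0, 0), (-1, 0), (-2, 0), (-3, 0), (-4, 0), (-4, -1), (-5, -1), (-5, -2), (-4, -2)]
H-H contact: residue 5 @(-4,-1) - residue 8 @(-4, -2)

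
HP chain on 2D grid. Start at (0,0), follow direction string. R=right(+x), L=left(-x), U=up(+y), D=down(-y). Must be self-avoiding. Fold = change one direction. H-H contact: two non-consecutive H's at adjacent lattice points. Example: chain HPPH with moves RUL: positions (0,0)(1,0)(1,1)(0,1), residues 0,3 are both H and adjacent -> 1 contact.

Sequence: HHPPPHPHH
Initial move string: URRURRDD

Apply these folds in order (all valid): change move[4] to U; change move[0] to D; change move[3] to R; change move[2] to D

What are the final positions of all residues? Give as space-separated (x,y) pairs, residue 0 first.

Answer: (0,0) (0,-1) (1,-1) (1,-2) (2,-2) (2,-1) (3,-1) (3,-2) (3,-3)

Derivation:
Initial moves: URRURRDD
Fold: move[4]->U => URRUURDD (positions: [(0, 0), (0, 1), (1, 1), (2, 1), (2, 2), (2, 3), (3, 3), (3, 2), (3, 1)])
Fold: move[0]->D => DRRUURDD (positions: [(0, 0), (0, -1), (1, -1), (2, -1), (2, 0), (2, 1), (3, 1), (3, 0), (3, -1)])
Fold: move[3]->R => DRRRURDD (positions: [(0, 0), (0, -1), (1, -1), (2, -1), (3, -1), (3, 0), (4, 0), (4, -1), (4, -2)])
Fold: move[2]->D => DRDRURDD (positions: [(0, 0), (0, -1), (1, -1), (1, -2), (2, -2), (2, -1), (3, -1), (3, -2), (3, -3)])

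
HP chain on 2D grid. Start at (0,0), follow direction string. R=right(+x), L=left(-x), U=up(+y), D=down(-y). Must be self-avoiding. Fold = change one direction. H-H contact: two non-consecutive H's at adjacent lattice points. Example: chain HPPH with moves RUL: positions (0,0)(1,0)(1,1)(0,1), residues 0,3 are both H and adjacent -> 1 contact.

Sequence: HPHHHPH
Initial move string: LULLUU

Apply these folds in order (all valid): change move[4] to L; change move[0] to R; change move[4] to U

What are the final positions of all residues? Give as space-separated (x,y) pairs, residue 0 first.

Answer: (0,0) (1,0) (1,1) (0,1) (-1,1) (-1,2) (-1,3)

Derivation:
Initial moves: LULLUU
Fold: move[4]->L => LULLLU (positions: [(0, 0), (-1, 0), (-1, 1), (-2, 1), (-3, 1), (-4, 1), (-4, 2)])
Fold: move[0]->R => RULLLU (positions: [(0, 0), (1, 0), (1, 1), (0, 1), (-1, 1), (-2, 1), (-2, 2)])
Fold: move[4]->U => RULLUU (positions: [(0, 0), (1, 0), (1, 1), (0, 1), (-1, 1), (-1, 2), (-1, 3)])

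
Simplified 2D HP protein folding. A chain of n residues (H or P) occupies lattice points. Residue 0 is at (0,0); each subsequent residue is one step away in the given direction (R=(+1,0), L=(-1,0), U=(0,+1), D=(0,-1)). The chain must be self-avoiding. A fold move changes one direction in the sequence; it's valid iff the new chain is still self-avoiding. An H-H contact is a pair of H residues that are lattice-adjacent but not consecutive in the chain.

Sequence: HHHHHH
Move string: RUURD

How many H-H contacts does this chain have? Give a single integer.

Answer: 1

Derivation:
Positions: [(0, 0), (1, 0), (1, 1), (1, 2), (2, 2), (2, 1)]
H-H contact: residue 2 @(1,1) - residue 5 @(2, 1)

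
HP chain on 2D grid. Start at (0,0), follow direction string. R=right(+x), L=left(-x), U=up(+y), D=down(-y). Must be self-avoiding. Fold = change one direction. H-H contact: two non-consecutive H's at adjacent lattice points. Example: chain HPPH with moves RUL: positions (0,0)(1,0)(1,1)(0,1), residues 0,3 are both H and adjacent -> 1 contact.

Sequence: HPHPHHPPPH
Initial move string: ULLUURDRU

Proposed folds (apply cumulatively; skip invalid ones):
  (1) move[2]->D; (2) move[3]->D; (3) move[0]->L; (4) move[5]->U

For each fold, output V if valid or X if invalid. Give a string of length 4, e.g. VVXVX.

Initial: ULLUURDRU -> [(0, 0), (0, 1), (-1, 1), (-2, 1), (-2, 2), (-2, 3), (-1, 3), (-1, 2), (0, 2), (0, 3)]
Fold 1: move[2]->D => ULDUURDRU INVALID (collision), skipped
Fold 2: move[3]->D => ULLDURDRU INVALID (collision), skipped
Fold 3: move[0]->L => LLLUURDRU VALID
Fold 4: move[5]->U => LLLUUUDRU INVALID (collision), skipped

Answer: XXVX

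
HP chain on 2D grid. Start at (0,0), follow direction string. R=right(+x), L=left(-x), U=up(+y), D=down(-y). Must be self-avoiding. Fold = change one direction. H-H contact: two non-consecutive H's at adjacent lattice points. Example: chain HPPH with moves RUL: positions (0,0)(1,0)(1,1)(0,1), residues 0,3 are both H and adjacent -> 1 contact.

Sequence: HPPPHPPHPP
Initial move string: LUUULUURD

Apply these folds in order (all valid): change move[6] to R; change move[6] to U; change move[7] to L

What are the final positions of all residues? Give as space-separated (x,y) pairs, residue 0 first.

Initial moves: LUUULUURD
Fold: move[6]->R => LUUULURRD (positions: [(0, 0), (-1, 0), (-1, 1), (-1, 2), (-1, 3), (-2, 3), (-2, 4), (-1, 4), (0, 4), (0, 3)])
Fold: move[6]->U => LUUULUURD (positions: [(0, 0), (-1, 0), (-1, 1), (-1, 2), (-1, 3), (-2, 3), (-2, 4), (-2, 5), (-1, 5), (-1, 4)])
Fold: move[7]->L => LUUULUULD (positions: [(0, 0), (-1, 0), (-1, 1), (-1, 2), (-1, 3), (-2, 3), (-2, 4), (-2, 5), (-3, 5), (-3, 4)])

Answer: (0,0) (-1,0) (-1,1) (-1,2) (-1,3) (-2,3) (-2,4) (-2,5) (-3,5) (-3,4)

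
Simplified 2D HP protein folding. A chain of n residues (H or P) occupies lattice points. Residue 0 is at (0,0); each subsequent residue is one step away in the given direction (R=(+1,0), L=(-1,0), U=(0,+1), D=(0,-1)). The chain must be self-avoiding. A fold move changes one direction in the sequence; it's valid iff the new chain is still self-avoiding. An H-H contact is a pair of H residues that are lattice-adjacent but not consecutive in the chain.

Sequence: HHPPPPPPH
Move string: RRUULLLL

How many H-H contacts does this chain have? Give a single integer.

Answer: 0

Derivation:
Positions: [(0, 0), (1, 0), (2, 0), (2, 1), (2, 2), (1, 2), (0, 2), (-1, 2), (-2, 2)]
No H-H contacts found.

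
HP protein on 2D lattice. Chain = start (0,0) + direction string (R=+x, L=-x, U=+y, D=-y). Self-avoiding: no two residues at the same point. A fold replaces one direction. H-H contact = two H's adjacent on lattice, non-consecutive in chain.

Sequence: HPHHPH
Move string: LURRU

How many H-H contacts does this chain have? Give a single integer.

Answer: 1

Derivation:
Positions: [(0, 0), (-1, 0), (-1, 1), (0, 1), (1, 1), (1, 2)]
H-H contact: residue 0 @(0,0) - residue 3 @(0, 1)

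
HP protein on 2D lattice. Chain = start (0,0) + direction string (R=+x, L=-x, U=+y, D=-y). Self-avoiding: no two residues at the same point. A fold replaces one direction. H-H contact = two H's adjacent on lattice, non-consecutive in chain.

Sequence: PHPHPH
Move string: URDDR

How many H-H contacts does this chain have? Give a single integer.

Answer: 0

Derivation:
Positions: [(0, 0), (0, 1), (1, 1), (1, 0), (1, -1), (2, -1)]
No H-H contacts found.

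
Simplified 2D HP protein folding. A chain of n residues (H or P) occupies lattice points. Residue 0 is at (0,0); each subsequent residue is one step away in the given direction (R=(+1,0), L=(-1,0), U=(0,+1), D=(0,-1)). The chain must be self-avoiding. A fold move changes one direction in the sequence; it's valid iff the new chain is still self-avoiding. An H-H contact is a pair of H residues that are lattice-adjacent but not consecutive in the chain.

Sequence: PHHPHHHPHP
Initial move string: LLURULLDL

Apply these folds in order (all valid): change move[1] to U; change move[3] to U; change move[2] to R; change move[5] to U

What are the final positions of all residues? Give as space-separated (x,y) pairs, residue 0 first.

Initial moves: LLURULLDL
Fold: move[1]->U => LUURULLDL (positions: [(0, 0), (-1, 0), (-1, 1), (-1, 2), (0, 2), (0, 3), (-1, 3), (-2, 3), (-2, 2), (-3, 2)])
Fold: move[3]->U => LUUUULLDL (positions: [(0, 0), (-1, 0), (-1, 1), (-1, 2), (-1, 3), (-1, 4), (-2, 4), (-3, 4), (-3, 3), (-4, 3)])
Fold: move[2]->R => LURUULLDL (positions: [(0, 0), (-1, 0), (-1, 1), (0, 1), (0, 2), (0, 3), (-1, 3), (-2, 3), (-2, 2), (-3, 2)])
Fold: move[5]->U => LURUUULDL (positions: [(0, 0), (-1, 0), (-1, 1), (0, 1), (0, 2), (0, 3), (0, 4), (-1, 4), (-1, 3), (-2, 3)])

Answer: (0,0) (-1,0) (-1,1) (0,1) (0,2) (0,3) (0,4) (-1,4) (-1,3) (-2,3)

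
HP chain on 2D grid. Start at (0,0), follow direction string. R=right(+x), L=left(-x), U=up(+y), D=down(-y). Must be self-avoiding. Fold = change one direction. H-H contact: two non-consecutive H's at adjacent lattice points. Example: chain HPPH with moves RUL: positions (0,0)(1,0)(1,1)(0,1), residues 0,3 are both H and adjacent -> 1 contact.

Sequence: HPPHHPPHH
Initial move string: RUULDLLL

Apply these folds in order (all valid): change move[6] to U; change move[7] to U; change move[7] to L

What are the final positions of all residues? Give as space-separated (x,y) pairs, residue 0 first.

Answer: (0,0) (1,0) (1,1) (1,2) (0,2) (0,1) (-1,1) (-1,2) (-2,2)

Derivation:
Initial moves: RUULDLLL
Fold: move[6]->U => RUULDLUL (positions: [(0, 0), (1, 0), (1, 1), (1, 2), (0, 2), (0, 1), (-1, 1), (-1, 2), (-2, 2)])
Fold: move[7]->U => RUULDLUU (positions: [(0, 0), (1, 0), (1, 1), (1, 2), (0, 2), (0, 1), (-1, 1), (-1, 2), (-1, 3)])
Fold: move[7]->L => RUULDLUL (positions: [(0, 0), (1, 0), (1, 1), (1, 2), (0, 2), (0, 1), (-1, 1), (-1, 2), (-2, 2)])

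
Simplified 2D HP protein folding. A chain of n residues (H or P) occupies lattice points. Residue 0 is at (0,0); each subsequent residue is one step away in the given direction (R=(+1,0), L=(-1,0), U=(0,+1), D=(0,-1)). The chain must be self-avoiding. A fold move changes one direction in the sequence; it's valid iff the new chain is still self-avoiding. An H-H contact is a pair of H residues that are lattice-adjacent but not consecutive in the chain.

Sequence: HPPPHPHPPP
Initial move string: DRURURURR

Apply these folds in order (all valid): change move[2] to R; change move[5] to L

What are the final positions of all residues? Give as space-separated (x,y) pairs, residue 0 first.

Initial moves: DRURURURR
Fold: move[2]->R => DRRRURURR (positions: [(0, 0), (0, -1), (1, -1), (2, -1), (3, -1), (3, 0), (4, 0), (4, 1), (5, 1), (6, 1)])
Fold: move[5]->L => DRRRULURR (positions: [(0, 0), (0, -1), (1, -1), (2, -1), (3, -1), (3, 0), (2, 0), (2, 1), (3, 1), (4, 1)])

Answer: (0,0) (0,-1) (1,-1) (2,-1) (3,-1) (3,0) (2,0) (2,1) (3,1) (4,1)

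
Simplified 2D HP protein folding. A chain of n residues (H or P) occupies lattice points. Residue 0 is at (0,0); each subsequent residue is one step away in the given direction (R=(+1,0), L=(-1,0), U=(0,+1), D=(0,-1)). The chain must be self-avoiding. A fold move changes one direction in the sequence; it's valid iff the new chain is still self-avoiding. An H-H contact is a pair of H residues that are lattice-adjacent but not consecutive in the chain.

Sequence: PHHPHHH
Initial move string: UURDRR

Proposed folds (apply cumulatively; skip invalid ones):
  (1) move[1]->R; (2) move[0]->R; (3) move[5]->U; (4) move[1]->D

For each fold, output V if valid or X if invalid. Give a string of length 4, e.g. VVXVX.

Initial: UURDRR -> [(0, 0), (0, 1), (0, 2), (1, 2), (1, 1), (2, 1), (3, 1)]
Fold 1: move[1]->R => URRDRR VALID
Fold 2: move[0]->R => RRRDRR VALID
Fold 3: move[5]->U => RRRDRU VALID
Fold 4: move[1]->D => RDRDRU VALID

Answer: VVVV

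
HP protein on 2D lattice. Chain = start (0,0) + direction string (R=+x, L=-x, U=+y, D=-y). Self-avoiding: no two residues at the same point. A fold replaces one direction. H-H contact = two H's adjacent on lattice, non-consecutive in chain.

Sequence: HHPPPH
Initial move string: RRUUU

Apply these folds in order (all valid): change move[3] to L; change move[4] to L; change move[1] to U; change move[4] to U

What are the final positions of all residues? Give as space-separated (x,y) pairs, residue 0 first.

Answer: (0,0) (1,0) (1,1) (1,2) (0,2) (0,3)

Derivation:
Initial moves: RRUUU
Fold: move[3]->L => RRULU (positions: [(0, 0), (1, 0), (2, 0), (2, 1), (1, 1), (1, 2)])
Fold: move[4]->L => RRULL (positions: [(0, 0), (1, 0), (2, 0), (2, 1), (1, 1), (0, 1)])
Fold: move[1]->U => RUULL (positions: [(0, 0), (1, 0), (1, 1), (1, 2), (0, 2), (-1, 2)])
Fold: move[4]->U => RUULU (positions: [(0, 0), (1, 0), (1, 1), (1, 2), (0, 2), (0, 3)])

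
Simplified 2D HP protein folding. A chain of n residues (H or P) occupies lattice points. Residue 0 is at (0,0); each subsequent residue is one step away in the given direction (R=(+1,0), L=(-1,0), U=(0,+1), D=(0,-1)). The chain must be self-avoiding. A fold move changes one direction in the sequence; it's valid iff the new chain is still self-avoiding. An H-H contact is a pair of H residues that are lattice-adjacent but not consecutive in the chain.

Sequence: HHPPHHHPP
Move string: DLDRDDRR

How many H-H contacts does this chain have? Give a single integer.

Positions: [(0, 0), (0, -1), (-1, -1), (-1, -2), (0, -2), (0, -3), (0, -4), (1, -4), (2, -4)]
H-H contact: residue 1 @(0,-1) - residue 4 @(0, -2)

Answer: 1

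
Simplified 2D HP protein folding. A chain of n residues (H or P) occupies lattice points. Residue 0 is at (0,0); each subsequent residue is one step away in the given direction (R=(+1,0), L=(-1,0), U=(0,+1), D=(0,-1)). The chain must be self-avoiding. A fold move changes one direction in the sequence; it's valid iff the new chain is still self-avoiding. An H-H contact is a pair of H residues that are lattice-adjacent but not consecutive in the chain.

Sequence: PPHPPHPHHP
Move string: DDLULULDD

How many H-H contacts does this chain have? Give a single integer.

Answer: 1

Derivation:
Positions: [(0, 0), (0, -1), (0, -2), (-1, -2), (-1, -1), (-2, -1), (-2, 0), (-3, 0), (-3, -1), (-3, -2)]
H-H contact: residue 5 @(-2,-1) - residue 8 @(-3, -1)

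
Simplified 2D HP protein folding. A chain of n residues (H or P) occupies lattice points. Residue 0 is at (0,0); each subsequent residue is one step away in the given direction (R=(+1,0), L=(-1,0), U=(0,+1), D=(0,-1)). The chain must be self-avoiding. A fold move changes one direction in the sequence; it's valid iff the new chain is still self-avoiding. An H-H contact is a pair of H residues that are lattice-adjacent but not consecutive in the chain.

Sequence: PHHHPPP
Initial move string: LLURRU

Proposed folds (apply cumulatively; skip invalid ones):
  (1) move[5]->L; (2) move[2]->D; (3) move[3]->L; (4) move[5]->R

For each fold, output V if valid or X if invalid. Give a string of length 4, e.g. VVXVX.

Answer: XXXV

Derivation:
Initial: LLURRU -> [(0, 0), (-1, 0), (-2, 0), (-2, 1), (-1, 1), (0, 1), (0, 2)]
Fold 1: move[5]->L => LLURRL INVALID (collision), skipped
Fold 2: move[2]->D => LLDRRU INVALID (collision), skipped
Fold 3: move[3]->L => LLULRU INVALID (collision), skipped
Fold 4: move[5]->R => LLURRR VALID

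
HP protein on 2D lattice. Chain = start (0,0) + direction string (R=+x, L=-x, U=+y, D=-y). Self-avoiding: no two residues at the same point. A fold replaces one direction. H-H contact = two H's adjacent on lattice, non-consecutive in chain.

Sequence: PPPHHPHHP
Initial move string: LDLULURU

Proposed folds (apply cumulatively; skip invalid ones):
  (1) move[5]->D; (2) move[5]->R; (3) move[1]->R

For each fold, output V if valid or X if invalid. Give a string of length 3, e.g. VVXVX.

Answer: XXX

Derivation:
Initial: LDLULURU -> [(0, 0), (-1, 0), (-1, -1), (-2, -1), (-2, 0), (-3, 0), (-3, 1), (-2, 1), (-2, 2)]
Fold 1: move[5]->D => LDLULDRU INVALID (collision), skipped
Fold 2: move[5]->R => LDLULRRU INVALID (collision), skipped
Fold 3: move[1]->R => LRLULURU INVALID (collision), skipped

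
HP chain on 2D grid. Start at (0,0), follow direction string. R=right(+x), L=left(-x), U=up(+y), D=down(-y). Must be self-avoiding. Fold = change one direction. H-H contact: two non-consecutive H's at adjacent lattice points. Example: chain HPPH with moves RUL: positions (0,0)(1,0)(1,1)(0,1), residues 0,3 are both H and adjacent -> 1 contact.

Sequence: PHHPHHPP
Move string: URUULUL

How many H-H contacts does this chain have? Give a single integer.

Answer: 0

Derivation:
Positions: [(0, 0), (0, 1), (1, 1), (1, 2), (1, 3), (0, 3), (0, 4), (-1, 4)]
No H-H contacts found.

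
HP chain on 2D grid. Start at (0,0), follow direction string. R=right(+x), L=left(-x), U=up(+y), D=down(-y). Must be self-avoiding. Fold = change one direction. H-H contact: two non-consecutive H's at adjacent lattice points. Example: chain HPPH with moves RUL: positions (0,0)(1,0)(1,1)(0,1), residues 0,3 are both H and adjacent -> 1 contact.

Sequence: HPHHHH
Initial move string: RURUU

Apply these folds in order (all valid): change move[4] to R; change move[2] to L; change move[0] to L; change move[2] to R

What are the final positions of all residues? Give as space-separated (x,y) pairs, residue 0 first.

Answer: (0,0) (-1,0) (-1,1) (0,1) (0,2) (1,2)

Derivation:
Initial moves: RURUU
Fold: move[4]->R => RURUR (positions: [(0, 0), (1, 0), (1, 1), (2, 1), (2, 2), (3, 2)])
Fold: move[2]->L => RULUR (positions: [(0, 0), (1, 0), (1, 1), (0, 1), (0, 2), (1, 2)])
Fold: move[0]->L => LULUR (positions: [(0, 0), (-1, 0), (-1, 1), (-2, 1), (-2, 2), (-1, 2)])
Fold: move[2]->R => LURUR (positions: [(0, 0), (-1, 0), (-1, 1), (0, 1), (0, 2), (1, 2)])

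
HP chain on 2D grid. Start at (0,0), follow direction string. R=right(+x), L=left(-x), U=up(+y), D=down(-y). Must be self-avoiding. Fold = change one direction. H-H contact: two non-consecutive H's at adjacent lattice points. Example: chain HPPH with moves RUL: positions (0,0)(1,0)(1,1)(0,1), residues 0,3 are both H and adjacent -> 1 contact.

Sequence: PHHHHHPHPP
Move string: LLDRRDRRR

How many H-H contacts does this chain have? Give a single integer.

Answer: 1

Derivation:
Positions: [(0, 0), (-1, 0), (-2, 0), (-2, -1), (-1, -1), (0, -1), (0, -2), (1, -2), (2, -2), (3, -2)]
H-H contact: residue 1 @(-1,0) - residue 4 @(-1, -1)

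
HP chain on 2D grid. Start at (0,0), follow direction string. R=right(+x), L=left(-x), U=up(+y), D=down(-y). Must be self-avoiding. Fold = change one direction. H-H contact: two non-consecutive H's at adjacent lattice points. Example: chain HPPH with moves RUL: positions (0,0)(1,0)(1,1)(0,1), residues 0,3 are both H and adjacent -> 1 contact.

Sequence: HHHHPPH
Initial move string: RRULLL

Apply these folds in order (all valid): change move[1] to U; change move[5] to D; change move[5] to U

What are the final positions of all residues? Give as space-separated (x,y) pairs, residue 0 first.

Answer: (0,0) (1,0) (1,1) (1,2) (0,2) (-1,2) (-1,3)

Derivation:
Initial moves: RRULLL
Fold: move[1]->U => RUULLL (positions: [(0, 0), (1, 0), (1, 1), (1, 2), (0, 2), (-1, 2), (-2, 2)])
Fold: move[5]->D => RUULLD (positions: [(0, 0), (1, 0), (1, 1), (1, 2), (0, 2), (-1, 2), (-1, 1)])
Fold: move[5]->U => RUULLU (positions: [(0, 0), (1, 0), (1, 1), (1, 2), (0, 2), (-1, 2), (-1, 3)])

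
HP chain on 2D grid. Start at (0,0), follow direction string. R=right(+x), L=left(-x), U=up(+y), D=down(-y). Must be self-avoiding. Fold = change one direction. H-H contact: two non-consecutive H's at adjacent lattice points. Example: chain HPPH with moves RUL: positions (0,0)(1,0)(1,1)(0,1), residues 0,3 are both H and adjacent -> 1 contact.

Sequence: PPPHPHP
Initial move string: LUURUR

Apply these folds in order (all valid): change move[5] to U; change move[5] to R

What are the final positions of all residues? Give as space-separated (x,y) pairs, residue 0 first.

Answer: (0,0) (-1,0) (-1,1) (-1,2) (0,2) (0,3) (1,3)

Derivation:
Initial moves: LUURUR
Fold: move[5]->U => LUURUU (positions: [(0, 0), (-1, 0), (-1, 1), (-1, 2), (0, 2), (0, 3), (0, 4)])
Fold: move[5]->R => LUURUR (positions: [(0, 0), (-1, 0), (-1, 1), (-1, 2), (0, 2), (0, 3), (1, 3)])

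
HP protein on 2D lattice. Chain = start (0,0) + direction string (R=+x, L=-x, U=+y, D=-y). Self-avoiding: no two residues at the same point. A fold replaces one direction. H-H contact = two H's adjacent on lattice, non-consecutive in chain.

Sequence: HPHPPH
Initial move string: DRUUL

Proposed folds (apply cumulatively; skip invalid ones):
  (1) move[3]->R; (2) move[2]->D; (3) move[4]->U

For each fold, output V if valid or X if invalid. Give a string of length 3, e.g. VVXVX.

Initial: DRUUL -> [(0, 0), (0, -1), (1, -1), (1, 0), (1, 1), (0, 1)]
Fold 1: move[3]->R => DRURL INVALID (collision), skipped
Fold 2: move[2]->D => DRDUL INVALID (collision), skipped
Fold 3: move[4]->U => DRUUU VALID

Answer: XXV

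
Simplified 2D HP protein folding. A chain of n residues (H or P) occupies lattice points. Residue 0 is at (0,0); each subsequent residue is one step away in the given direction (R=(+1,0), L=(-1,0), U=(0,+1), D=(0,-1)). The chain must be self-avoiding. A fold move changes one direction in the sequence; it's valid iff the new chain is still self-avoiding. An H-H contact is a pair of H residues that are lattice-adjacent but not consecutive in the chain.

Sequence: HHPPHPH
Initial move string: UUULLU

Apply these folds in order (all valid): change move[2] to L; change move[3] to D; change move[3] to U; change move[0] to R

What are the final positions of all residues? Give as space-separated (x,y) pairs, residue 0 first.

Answer: (0,0) (1,0) (1,1) (0,1) (0,2) (-1,2) (-1,3)

Derivation:
Initial moves: UUULLU
Fold: move[2]->L => UULLLU (positions: [(0, 0), (0, 1), (0, 2), (-1, 2), (-2, 2), (-3, 2), (-3, 3)])
Fold: move[3]->D => UULDLU (positions: [(0, 0), (0, 1), (0, 2), (-1, 2), (-1, 1), (-2, 1), (-2, 2)])
Fold: move[3]->U => UULULU (positions: [(0, 0), (0, 1), (0, 2), (-1, 2), (-1, 3), (-2, 3), (-2, 4)])
Fold: move[0]->R => RULULU (positions: [(0, 0), (1, 0), (1, 1), (0, 1), (0, 2), (-1, 2), (-1, 3)])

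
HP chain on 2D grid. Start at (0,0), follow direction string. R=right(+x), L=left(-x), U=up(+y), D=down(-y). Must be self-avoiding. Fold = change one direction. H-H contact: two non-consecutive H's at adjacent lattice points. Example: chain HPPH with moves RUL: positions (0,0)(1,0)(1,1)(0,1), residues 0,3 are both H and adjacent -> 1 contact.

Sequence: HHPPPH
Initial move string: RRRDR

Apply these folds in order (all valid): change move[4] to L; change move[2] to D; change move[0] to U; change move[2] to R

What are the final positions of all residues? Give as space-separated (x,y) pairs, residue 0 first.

Answer: (0,0) (0,1) (1,1) (2,1) (2,0) (1,0)

Derivation:
Initial moves: RRRDR
Fold: move[4]->L => RRRDL (positions: [(0, 0), (1, 0), (2, 0), (3, 0), (3, -1), (2, -1)])
Fold: move[2]->D => RRDDL (positions: [(0, 0), (1, 0), (2, 0), (2, -1), (2, -2), (1, -2)])
Fold: move[0]->U => URDDL (positions: [(0, 0), (0, 1), (1, 1), (1, 0), (1, -1), (0, -1)])
Fold: move[2]->R => URRDL (positions: [(0, 0), (0, 1), (1, 1), (2, 1), (2, 0), (1, 0)])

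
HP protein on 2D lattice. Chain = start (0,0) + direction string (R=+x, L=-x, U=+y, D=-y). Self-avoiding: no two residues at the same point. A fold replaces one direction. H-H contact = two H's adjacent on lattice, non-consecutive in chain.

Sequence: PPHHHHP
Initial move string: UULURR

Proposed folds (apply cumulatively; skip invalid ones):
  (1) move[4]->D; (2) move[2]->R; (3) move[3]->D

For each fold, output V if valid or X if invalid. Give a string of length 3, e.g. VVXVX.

Answer: XVV

Derivation:
Initial: UULURR -> [(0, 0), (0, 1), (0, 2), (-1, 2), (-1, 3), (0, 3), (1, 3)]
Fold 1: move[4]->D => UULUDR INVALID (collision), skipped
Fold 2: move[2]->R => UURURR VALID
Fold 3: move[3]->D => UURDRR VALID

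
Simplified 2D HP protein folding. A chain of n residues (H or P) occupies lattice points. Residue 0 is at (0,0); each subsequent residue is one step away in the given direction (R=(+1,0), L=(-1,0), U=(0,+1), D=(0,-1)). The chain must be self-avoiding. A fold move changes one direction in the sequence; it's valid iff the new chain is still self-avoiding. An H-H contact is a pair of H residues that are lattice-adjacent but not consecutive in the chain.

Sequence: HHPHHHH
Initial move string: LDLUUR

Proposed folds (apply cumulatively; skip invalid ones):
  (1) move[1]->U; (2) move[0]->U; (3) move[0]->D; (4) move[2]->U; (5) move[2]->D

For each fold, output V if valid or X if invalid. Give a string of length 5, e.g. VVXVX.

Answer: VVXVX

Derivation:
Initial: LDLUUR -> [(0, 0), (-1, 0), (-1, -1), (-2, -1), (-2, 0), (-2, 1), (-1, 1)]
Fold 1: move[1]->U => LULUUR VALID
Fold 2: move[0]->U => UULUUR VALID
Fold 3: move[0]->D => DULUUR INVALID (collision), skipped
Fold 4: move[2]->U => UUUUUR VALID
Fold 5: move[2]->D => UUDUUR INVALID (collision), skipped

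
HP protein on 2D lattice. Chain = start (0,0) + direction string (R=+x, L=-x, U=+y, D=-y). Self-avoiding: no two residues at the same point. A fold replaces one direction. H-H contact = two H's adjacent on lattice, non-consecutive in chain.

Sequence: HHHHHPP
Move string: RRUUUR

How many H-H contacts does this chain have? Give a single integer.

Positions: [(0, 0), (1, 0), (2, 0), (2, 1), (2, 2), (2, 3), (3, 3)]
No H-H contacts found.

Answer: 0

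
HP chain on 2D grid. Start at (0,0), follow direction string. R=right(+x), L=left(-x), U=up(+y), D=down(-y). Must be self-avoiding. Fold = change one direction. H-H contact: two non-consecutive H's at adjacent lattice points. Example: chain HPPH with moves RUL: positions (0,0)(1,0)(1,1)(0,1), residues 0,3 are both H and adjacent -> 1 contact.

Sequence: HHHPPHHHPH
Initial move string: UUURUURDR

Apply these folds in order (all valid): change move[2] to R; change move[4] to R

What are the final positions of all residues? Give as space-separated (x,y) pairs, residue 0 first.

Initial moves: UUURUURDR
Fold: move[2]->R => UURRUURDR (positions: [(0, 0), (0, 1), (0, 2), (1, 2), (2, 2), (2, 3), (2, 4), (3, 4), (3, 3), (4, 3)])
Fold: move[4]->R => UURRRURDR (positions: [(0, 0), (0, 1), (0, 2), (1, 2), (2, 2), (3, 2), (3, 3), (4, 3), (4, 2), (5, 2)])

Answer: (0,0) (0,1) (0,2) (1,2) (2,2) (3,2) (3,3) (4,3) (4,2) (5,2)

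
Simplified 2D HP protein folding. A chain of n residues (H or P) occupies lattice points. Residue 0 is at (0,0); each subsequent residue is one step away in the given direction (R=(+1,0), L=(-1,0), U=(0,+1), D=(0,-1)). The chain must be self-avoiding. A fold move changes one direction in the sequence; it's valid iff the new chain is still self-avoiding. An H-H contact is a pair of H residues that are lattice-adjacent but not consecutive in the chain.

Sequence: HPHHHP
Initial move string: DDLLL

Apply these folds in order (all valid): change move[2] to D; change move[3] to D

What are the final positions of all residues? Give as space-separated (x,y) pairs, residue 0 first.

Answer: (0,0) (0,-1) (0,-2) (0,-3) (0,-4) (-1,-4)

Derivation:
Initial moves: DDLLL
Fold: move[2]->D => DDDLL (positions: [(0, 0), (0, -1), (0, -2), (0, -3), (-1, -3), (-2, -3)])
Fold: move[3]->D => DDDDL (positions: [(0, 0), (0, -1), (0, -2), (0, -3), (0, -4), (-1, -4)])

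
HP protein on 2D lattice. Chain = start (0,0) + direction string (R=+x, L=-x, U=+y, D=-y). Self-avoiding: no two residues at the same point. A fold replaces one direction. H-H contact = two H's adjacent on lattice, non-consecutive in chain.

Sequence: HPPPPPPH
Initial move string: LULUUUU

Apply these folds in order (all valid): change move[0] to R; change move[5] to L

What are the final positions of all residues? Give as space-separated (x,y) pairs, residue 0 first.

Answer: (0,0) (1,0) (1,1) (0,1) (0,2) (0,3) (-1,3) (-1,4)

Derivation:
Initial moves: LULUUUU
Fold: move[0]->R => RULUUUU (positions: [(0, 0), (1, 0), (1, 1), (0, 1), (0, 2), (0, 3), (0, 4), (0, 5)])
Fold: move[5]->L => RULUULU (positions: [(0, 0), (1, 0), (1, 1), (0, 1), (0, 2), (0, 3), (-1, 3), (-1, 4)])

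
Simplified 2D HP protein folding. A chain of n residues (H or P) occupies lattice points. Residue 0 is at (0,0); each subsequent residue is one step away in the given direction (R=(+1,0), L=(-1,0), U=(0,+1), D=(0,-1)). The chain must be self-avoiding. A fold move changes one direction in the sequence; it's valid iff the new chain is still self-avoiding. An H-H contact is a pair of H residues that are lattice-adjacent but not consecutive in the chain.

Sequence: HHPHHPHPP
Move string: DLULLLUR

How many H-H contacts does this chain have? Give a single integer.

Positions: [(0, 0), (0, -1), (-1, -1), (-1, 0), (-2, 0), (-3, 0), (-4, 0), (-4, 1), (-3, 1)]
H-H contact: residue 0 @(0,0) - residue 3 @(-1, 0)

Answer: 1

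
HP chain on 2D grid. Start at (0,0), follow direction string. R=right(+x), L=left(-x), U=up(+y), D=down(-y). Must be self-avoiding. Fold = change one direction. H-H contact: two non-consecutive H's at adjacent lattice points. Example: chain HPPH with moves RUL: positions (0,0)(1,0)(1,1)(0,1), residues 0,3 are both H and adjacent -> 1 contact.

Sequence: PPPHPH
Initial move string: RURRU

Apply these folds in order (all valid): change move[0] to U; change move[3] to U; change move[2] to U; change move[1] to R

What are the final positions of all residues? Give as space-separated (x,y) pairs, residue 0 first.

Answer: (0,0) (0,1) (1,1) (1,2) (1,3) (1,4)

Derivation:
Initial moves: RURRU
Fold: move[0]->U => UURRU (positions: [(0, 0), (0, 1), (0, 2), (1, 2), (2, 2), (2, 3)])
Fold: move[3]->U => UURUU (positions: [(0, 0), (0, 1), (0, 2), (1, 2), (1, 3), (1, 4)])
Fold: move[2]->U => UUUUU (positions: [(0, 0), (0, 1), (0, 2), (0, 3), (0, 4), (0, 5)])
Fold: move[1]->R => URUUU (positions: [(0, 0), (0, 1), (1, 1), (1, 2), (1, 3), (1, 4)])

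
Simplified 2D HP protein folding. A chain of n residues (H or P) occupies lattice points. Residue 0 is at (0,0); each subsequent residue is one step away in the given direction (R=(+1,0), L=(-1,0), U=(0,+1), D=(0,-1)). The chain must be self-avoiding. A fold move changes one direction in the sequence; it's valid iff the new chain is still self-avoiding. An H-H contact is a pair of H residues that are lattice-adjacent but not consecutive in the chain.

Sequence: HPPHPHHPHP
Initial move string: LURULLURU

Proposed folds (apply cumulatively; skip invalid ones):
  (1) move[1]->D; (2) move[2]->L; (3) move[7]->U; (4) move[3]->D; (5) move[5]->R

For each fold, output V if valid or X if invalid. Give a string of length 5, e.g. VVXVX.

Answer: XVVVX

Derivation:
Initial: LURULLURU -> [(0, 0), (-1, 0), (-1, 1), (0, 1), (0, 2), (-1, 2), (-2, 2), (-2, 3), (-1, 3), (-1, 4)]
Fold 1: move[1]->D => LDRULLURU INVALID (collision), skipped
Fold 2: move[2]->L => LULULLURU VALID
Fold 3: move[7]->U => LULULLUUU VALID
Fold 4: move[3]->D => LULDLLUUU VALID
Fold 5: move[5]->R => LULDLRUUU INVALID (collision), skipped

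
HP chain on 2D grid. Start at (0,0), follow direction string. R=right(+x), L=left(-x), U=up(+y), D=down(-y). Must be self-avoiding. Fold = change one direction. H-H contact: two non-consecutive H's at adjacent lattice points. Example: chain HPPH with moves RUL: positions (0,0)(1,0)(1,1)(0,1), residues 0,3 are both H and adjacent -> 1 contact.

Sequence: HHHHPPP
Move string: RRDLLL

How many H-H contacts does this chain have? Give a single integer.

Answer: 0

Derivation:
Positions: [(0, 0), (1, 0), (2, 0), (2, -1), (1, -1), (0, -1), (-1, -1)]
No H-H contacts found.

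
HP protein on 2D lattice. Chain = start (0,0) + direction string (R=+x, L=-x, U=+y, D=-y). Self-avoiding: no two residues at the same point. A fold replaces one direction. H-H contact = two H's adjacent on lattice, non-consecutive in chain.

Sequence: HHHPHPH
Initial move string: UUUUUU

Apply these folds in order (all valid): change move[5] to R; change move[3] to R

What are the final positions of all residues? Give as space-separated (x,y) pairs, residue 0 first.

Initial moves: UUUUUU
Fold: move[5]->R => UUUUUR (positions: [(0, 0), (0, 1), (0, 2), (0, 3), (0, 4), (0, 5), (1, 5)])
Fold: move[3]->R => UUURUR (positions: [(0, 0), (0, 1), (0, 2), (0, 3), (1, 3), (1, 4), (2, 4)])

Answer: (0,0) (0,1) (0,2) (0,3) (1,3) (1,4) (2,4)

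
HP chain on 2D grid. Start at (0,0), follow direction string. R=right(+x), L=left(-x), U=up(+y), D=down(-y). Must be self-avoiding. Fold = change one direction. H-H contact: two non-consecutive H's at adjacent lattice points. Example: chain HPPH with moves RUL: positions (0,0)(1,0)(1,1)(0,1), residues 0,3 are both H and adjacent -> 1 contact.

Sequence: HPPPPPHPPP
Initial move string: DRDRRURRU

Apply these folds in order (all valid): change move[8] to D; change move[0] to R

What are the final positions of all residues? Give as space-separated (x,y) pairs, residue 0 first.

Answer: (0,0) (1,0) (2,0) (2,-1) (3,-1) (4,-1) (4,0) (5,0) (6,0) (6,-1)

Derivation:
Initial moves: DRDRRURRU
Fold: move[8]->D => DRDRRURRD (positions: [(0, 0), (0, -1), (1, -1), (1, -2), (2, -2), (3, -2), (3, -1), (4, -1), (5, -1), (5, -2)])
Fold: move[0]->R => RRDRRURRD (positions: [(0, 0), (1, 0), (2, 0), (2, -1), (3, -1), (4, -1), (4, 0), (5, 0), (6, 0), (6, -1)])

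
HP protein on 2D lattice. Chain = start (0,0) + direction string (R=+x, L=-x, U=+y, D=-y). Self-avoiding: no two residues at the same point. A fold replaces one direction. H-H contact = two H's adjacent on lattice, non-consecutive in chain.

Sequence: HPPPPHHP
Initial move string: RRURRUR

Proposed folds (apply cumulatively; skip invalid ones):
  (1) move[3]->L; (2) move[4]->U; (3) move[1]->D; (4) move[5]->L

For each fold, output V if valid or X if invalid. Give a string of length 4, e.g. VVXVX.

Initial: RRURRUR -> [(0, 0), (1, 0), (2, 0), (2, 1), (3, 1), (4, 1), (4, 2), (5, 2)]
Fold 1: move[3]->L => RRULRUR INVALID (collision), skipped
Fold 2: move[4]->U => RRURUUR VALID
Fold 3: move[1]->D => RDURUUR INVALID (collision), skipped
Fold 4: move[5]->L => RRURULR INVALID (collision), skipped

Answer: XVXX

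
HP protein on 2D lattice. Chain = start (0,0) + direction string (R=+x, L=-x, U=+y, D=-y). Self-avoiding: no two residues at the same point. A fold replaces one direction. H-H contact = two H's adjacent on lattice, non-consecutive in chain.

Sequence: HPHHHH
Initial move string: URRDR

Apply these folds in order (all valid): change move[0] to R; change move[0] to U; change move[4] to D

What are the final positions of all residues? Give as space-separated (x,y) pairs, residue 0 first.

Initial moves: URRDR
Fold: move[0]->R => RRRDR (positions: [(0, 0), (1, 0), (2, 0), (3, 0), (3, -1), (4, -1)])
Fold: move[0]->U => URRDR (positions: [(0, 0), (0, 1), (1, 1), (2, 1), (2, 0), (3, 0)])
Fold: move[4]->D => URRDD (positions: [(0, 0), (0, 1), (1, 1), (2, 1), (2, 0), (2, -1)])

Answer: (0,0) (0,1) (1,1) (2,1) (2,0) (2,-1)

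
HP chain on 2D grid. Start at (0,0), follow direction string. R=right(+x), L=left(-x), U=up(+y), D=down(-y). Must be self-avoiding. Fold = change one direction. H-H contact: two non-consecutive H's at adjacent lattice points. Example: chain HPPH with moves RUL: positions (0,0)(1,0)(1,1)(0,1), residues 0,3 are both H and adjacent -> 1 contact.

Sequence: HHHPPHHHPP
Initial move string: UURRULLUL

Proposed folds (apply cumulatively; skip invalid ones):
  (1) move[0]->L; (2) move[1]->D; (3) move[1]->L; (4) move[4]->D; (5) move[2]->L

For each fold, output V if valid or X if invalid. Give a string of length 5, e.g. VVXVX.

Initial: UURRULLUL -> [(0, 0), (0, 1), (0, 2), (1, 2), (2, 2), (2, 3), (1, 3), (0, 3), (0, 4), (-1, 4)]
Fold 1: move[0]->L => LURRULLUL VALID
Fold 2: move[1]->D => LDRRULLUL INVALID (collision), skipped
Fold 3: move[1]->L => LLRRULLUL INVALID (collision), skipped
Fold 4: move[4]->D => LURRDLLUL INVALID (collision), skipped
Fold 5: move[2]->L => LULRULLUL INVALID (collision), skipped

Answer: VXXXX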